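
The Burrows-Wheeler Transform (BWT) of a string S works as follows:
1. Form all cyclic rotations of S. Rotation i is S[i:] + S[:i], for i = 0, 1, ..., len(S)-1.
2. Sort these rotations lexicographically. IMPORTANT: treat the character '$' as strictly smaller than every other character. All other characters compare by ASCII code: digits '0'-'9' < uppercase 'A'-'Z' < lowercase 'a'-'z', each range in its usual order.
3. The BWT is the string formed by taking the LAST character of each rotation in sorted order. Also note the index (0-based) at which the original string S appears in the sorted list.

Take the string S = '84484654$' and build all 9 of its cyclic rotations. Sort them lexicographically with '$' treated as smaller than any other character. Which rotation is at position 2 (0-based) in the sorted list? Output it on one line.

All 9 rotations (rotation i = S[i:]+S[:i]):
  rot[0] = 84484654$
  rot[1] = 4484654$8
  rot[2] = 484654$84
  rot[3] = 84654$844
  rot[4] = 4654$8448
  rot[5] = 654$84484
  rot[6] = 54$844846
  rot[7] = 4$8448465
  rot[8] = $84484654
Sorted (with $ < everything):
  sorted[0] = $84484654
  sorted[1] = 4$8448465
  sorted[2] = 4484654$8
  sorted[3] = 4654$8448
  sorted[4] = 484654$84
  sorted[5] = 54$844846
  sorted[6] = 654$84484
  sorted[7] = 84484654$
  sorted[8] = 84654$844
sorted[2] = 4484654$8

Answer: 4484654$8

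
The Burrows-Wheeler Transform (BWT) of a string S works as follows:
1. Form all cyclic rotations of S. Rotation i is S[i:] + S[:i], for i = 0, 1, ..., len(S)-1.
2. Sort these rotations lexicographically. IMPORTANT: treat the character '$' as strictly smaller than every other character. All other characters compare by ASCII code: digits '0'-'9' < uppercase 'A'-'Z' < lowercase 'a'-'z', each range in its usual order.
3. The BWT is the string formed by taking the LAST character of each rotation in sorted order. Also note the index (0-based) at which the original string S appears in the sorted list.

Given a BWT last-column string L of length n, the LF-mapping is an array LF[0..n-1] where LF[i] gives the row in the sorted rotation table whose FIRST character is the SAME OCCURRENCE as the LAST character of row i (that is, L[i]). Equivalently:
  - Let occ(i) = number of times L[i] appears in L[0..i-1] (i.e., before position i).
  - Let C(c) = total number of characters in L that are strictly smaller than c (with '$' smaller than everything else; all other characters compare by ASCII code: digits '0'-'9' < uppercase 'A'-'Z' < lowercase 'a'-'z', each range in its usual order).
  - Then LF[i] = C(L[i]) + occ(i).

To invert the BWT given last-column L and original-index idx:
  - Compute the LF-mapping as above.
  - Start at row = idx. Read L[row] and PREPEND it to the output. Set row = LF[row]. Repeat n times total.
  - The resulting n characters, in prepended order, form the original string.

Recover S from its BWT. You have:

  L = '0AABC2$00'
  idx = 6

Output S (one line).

Answer: A0B0C2A0$

Derivation:
LF mapping: 1 5 6 7 8 4 0 2 3
Walk LF starting at row 6, prepending L[row]:
  step 1: row=6, L[6]='$', prepend. Next row=LF[6]=0
  step 2: row=0, L[0]='0', prepend. Next row=LF[0]=1
  step 3: row=1, L[1]='A', prepend. Next row=LF[1]=5
  step 4: row=5, L[5]='2', prepend. Next row=LF[5]=4
  step 5: row=4, L[4]='C', prepend. Next row=LF[4]=8
  step 6: row=8, L[8]='0', prepend. Next row=LF[8]=3
  step 7: row=3, L[3]='B', prepend. Next row=LF[3]=7
  step 8: row=7, L[7]='0', prepend. Next row=LF[7]=2
  step 9: row=2, L[2]='A', prepend. Next row=LF[2]=6
Reversed output: A0B0C2A0$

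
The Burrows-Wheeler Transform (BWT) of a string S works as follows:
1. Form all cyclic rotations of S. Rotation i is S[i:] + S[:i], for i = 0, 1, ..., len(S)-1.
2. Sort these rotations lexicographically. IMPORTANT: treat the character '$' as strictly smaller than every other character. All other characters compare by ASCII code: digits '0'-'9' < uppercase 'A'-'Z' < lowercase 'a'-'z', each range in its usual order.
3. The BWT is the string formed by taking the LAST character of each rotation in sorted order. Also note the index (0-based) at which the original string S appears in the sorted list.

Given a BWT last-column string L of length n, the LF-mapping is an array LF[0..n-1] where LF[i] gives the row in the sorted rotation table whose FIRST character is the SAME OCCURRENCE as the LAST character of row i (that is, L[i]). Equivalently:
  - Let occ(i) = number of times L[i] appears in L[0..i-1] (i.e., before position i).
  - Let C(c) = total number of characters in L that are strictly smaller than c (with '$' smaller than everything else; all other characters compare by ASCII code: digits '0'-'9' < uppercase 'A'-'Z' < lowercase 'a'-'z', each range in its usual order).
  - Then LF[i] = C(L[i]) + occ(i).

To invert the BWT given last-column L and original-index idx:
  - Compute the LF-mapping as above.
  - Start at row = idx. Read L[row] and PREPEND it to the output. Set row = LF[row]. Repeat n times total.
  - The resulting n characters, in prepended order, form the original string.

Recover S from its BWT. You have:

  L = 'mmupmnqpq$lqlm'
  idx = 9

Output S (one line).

Answer: pnmmlqmulqqpm$

Derivation:
LF mapping: 3 4 13 8 5 7 10 9 11 0 1 12 2 6
Walk LF starting at row 9, prepending L[row]:
  step 1: row=9, L[9]='$', prepend. Next row=LF[9]=0
  step 2: row=0, L[0]='m', prepend. Next row=LF[0]=3
  step 3: row=3, L[3]='p', prepend. Next row=LF[3]=8
  step 4: row=8, L[8]='q', prepend. Next row=LF[8]=11
  step 5: row=11, L[11]='q', prepend. Next row=LF[11]=12
  step 6: row=12, L[12]='l', prepend. Next row=LF[12]=2
  step 7: row=2, L[2]='u', prepend. Next row=LF[2]=13
  step 8: row=13, L[13]='m', prepend. Next row=LF[13]=6
  step 9: row=6, L[6]='q', prepend. Next row=LF[6]=10
  step 10: row=10, L[10]='l', prepend. Next row=LF[10]=1
  step 11: row=1, L[1]='m', prepend. Next row=LF[1]=4
  step 12: row=4, L[4]='m', prepend. Next row=LF[4]=5
  step 13: row=5, L[5]='n', prepend. Next row=LF[5]=7
  step 14: row=7, L[7]='p', prepend. Next row=LF[7]=9
Reversed output: pnmmlqmulqqpm$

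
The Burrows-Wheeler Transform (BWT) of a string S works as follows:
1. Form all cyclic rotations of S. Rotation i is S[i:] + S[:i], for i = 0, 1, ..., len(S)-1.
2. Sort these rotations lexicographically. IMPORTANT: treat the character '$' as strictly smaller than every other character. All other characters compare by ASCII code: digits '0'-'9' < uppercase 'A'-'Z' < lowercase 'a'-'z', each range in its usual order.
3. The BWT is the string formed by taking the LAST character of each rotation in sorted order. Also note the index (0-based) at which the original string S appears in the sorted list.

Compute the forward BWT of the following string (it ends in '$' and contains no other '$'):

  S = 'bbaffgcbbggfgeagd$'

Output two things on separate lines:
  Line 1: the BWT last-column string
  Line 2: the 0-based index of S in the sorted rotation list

Answer: dbeb$cbgggafgfafgb
4

Derivation:
All 18 rotations (rotation i = S[i:]+S[:i]):
  rot[0] = bbaffgcbbggfgeagd$
  rot[1] = baffgcbbggfgeagd$b
  rot[2] = affgcbbggfgeagd$bb
  rot[3] = ffgcbbggfgeagd$bba
  rot[4] = fgcbbggfgeagd$bbaf
  rot[5] = gcbbggfgeagd$bbaff
  rot[6] = cbbggfgeagd$bbaffg
  rot[7] = bbggfgeagd$bbaffgc
  rot[8] = bggfgeagd$bbaffgcb
  rot[9] = ggfgeagd$bbaffgcbb
  rot[10] = gfgeagd$bbaffgcbbg
  rot[11] = fgeagd$bbaffgcbbgg
  rot[12] = geagd$bbaffgcbbggf
  rot[13] = eagd$bbaffgcbbggfg
  rot[14] = agd$bbaffgcbbggfge
  rot[15] = gd$bbaffgcbbggfgea
  rot[16] = d$bbaffgcbbggfgeag
  rot[17] = $bbaffgcbbggfgeagd
Sorted (with $ < everything):
  sorted[0] = $bbaffgcbbggfgeagd  (last char: 'd')
  sorted[1] = affgcbbggfgeagd$bb  (last char: 'b')
  sorted[2] = agd$bbaffgcbbggfge  (last char: 'e')
  sorted[3] = baffgcbbggfgeagd$b  (last char: 'b')
  sorted[4] = bbaffgcbbggfgeagd$  (last char: '$')
  sorted[5] = bbggfgeagd$bbaffgc  (last char: 'c')
  sorted[6] = bggfgeagd$bbaffgcb  (last char: 'b')
  sorted[7] = cbbggfgeagd$bbaffg  (last char: 'g')
  sorted[8] = d$bbaffgcbbggfgeag  (last char: 'g')
  sorted[9] = eagd$bbaffgcbbggfg  (last char: 'g')
  sorted[10] = ffgcbbggfgeagd$bba  (last char: 'a')
  sorted[11] = fgcbbggfgeagd$bbaf  (last char: 'f')
  sorted[12] = fgeagd$bbaffgcbbgg  (last char: 'g')
  sorted[13] = gcbbggfgeagd$bbaff  (last char: 'f')
  sorted[14] = gd$bbaffgcbbggfgea  (last char: 'a')
  sorted[15] = geagd$bbaffgcbbggf  (last char: 'f')
  sorted[16] = gfgeagd$bbaffgcbbg  (last char: 'g')
  sorted[17] = ggfgeagd$bbaffgcbb  (last char: 'b')
Last column: dbeb$cbgggafgfafgb
Original string S is at sorted index 4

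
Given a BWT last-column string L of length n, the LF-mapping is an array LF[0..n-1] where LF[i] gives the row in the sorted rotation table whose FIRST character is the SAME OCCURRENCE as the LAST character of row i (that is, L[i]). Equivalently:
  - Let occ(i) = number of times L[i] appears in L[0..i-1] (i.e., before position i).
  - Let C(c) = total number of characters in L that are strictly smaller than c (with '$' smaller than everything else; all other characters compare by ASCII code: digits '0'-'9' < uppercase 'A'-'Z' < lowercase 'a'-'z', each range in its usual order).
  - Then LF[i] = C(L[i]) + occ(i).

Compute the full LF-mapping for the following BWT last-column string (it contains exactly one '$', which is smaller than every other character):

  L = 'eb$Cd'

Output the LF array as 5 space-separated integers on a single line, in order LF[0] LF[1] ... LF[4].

Answer: 4 2 0 1 3

Derivation:
Char counts: '$':1, 'C':1, 'b':1, 'd':1, 'e':1
C (first-col start): C('$')=0, C('C')=1, C('b')=2, C('d')=3, C('e')=4
L[0]='e': occ=0, LF[0]=C('e')+0=4+0=4
L[1]='b': occ=0, LF[1]=C('b')+0=2+0=2
L[2]='$': occ=0, LF[2]=C('$')+0=0+0=0
L[3]='C': occ=0, LF[3]=C('C')+0=1+0=1
L[4]='d': occ=0, LF[4]=C('d')+0=3+0=3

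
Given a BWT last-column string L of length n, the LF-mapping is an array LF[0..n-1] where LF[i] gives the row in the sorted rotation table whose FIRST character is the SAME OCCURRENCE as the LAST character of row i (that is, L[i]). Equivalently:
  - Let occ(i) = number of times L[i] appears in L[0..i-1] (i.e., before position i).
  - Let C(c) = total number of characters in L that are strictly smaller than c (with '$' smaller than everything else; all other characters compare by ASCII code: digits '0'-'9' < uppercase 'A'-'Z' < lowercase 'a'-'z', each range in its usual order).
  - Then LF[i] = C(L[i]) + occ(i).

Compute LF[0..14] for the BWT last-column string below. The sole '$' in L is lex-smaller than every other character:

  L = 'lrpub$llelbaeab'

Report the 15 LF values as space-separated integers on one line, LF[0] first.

Char counts: '$':1, 'a':2, 'b':3, 'e':2, 'l':4, 'p':1, 'r':1, 'u':1
C (first-col start): C('$')=0, C('a')=1, C('b')=3, C('e')=6, C('l')=8, C('p')=12, C('r')=13, C('u')=14
L[0]='l': occ=0, LF[0]=C('l')+0=8+0=8
L[1]='r': occ=0, LF[1]=C('r')+0=13+0=13
L[2]='p': occ=0, LF[2]=C('p')+0=12+0=12
L[3]='u': occ=0, LF[3]=C('u')+0=14+0=14
L[4]='b': occ=0, LF[4]=C('b')+0=3+0=3
L[5]='$': occ=0, LF[5]=C('$')+0=0+0=0
L[6]='l': occ=1, LF[6]=C('l')+1=8+1=9
L[7]='l': occ=2, LF[7]=C('l')+2=8+2=10
L[8]='e': occ=0, LF[8]=C('e')+0=6+0=6
L[9]='l': occ=3, LF[9]=C('l')+3=8+3=11
L[10]='b': occ=1, LF[10]=C('b')+1=3+1=4
L[11]='a': occ=0, LF[11]=C('a')+0=1+0=1
L[12]='e': occ=1, LF[12]=C('e')+1=6+1=7
L[13]='a': occ=1, LF[13]=C('a')+1=1+1=2
L[14]='b': occ=2, LF[14]=C('b')+2=3+2=5

Answer: 8 13 12 14 3 0 9 10 6 11 4 1 7 2 5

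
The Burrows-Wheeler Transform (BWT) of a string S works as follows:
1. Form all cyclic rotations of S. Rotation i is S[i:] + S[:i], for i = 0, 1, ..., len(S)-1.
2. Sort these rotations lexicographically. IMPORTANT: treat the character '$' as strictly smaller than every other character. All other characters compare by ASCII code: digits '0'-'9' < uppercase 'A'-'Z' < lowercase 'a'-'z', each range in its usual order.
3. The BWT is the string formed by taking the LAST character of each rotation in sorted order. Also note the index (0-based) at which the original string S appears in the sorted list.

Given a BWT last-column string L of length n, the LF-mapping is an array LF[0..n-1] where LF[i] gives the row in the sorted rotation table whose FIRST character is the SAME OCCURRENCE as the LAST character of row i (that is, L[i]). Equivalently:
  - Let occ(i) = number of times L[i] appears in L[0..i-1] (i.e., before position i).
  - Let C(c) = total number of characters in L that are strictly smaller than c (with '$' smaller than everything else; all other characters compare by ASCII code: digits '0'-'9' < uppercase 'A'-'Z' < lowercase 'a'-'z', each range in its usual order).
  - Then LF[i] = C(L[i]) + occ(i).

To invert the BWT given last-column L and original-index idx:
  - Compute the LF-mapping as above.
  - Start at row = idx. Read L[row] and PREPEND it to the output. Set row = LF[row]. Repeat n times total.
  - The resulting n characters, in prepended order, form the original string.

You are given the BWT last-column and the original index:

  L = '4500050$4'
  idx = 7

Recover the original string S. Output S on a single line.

LF mapping: 5 7 1 2 3 8 4 0 6
Walk LF starting at row 7, prepending L[row]:
  step 1: row=7, L[7]='$', prepend. Next row=LF[7]=0
  step 2: row=0, L[0]='4', prepend. Next row=LF[0]=5
  step 3: row=5, L[5]='5', prepend. Next row=LF[5]=8
  step 4: row=8, L[8]='4', prepend. Next row=LF[8]=6
  step 5: row=6, L[6]='0', prepend. Next row=LF[6]=4
  step 6: row=4, L[4]='0', prepend. Next row=LF[4]=3
  step 7: row=3, L[3]='0', prepend. Next row=LF[3]=2
  step 8: row=2, L[2]='0', prepend. Next row=LF[2]=1
  step 9: row=1, L[1]='5', prepend. Next row=LF[1]=7
Reversed output: 50000454$

Answer: 50000454$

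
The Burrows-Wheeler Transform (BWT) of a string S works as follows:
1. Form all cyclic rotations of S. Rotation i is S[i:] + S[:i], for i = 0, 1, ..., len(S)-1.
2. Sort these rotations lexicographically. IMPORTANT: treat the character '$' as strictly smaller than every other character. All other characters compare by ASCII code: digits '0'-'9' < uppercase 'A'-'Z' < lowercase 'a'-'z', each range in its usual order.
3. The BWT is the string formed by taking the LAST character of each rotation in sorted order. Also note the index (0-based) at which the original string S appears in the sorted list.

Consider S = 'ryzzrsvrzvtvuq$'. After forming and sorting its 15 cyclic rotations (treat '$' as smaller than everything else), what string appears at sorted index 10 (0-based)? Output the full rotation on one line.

All 15 rotations (rotation i = S[i:]+S[:i]):
  rot[0] = ryzzrsvrzvtvuq$
  rot[1] = yzzrsvrzvtvuq$r
  rot[2] = zzrsvrzvtvuq$ry
  rot[3] = zrsvrzvtvuq$ryz
  rot[4] = rsvrzvtvuq$ryzz
  rot[5] = svrzvtvuq$ryzzr
  rot[6] = vrzvtvuq$ryzzrs
  rot[7] = rzvtvuq$ryzzrsv
  rot[8] = zvtvuq$ryzzrsvr
  rot[9] = vtvuq$ryzzrsvrz
  rot[10] = tvuq$ryzzrsvrzv
  rot[11] = vuq$ryzzrsvrzvt
  rot[12] = uq$ryzzrsvrzvtv
  rot[13] = q$ryzzrsvrzvtvu
  rot[14] = $ryzzrsvrzvtvuq
Sorted (with $ < everything):
  sorted[0] = $ryzzrsvrzvtvuq
  sorted[1] = q$ryzzrsvrzvtvu
  sorted[2] = rsvrzvtvuq$ryzz
  sorted[3] = ryzzrsvrzvtvuq$
  sorted[4] = rzvtvuq$ryzzrsv
  sorted[5] = svrzvtvuq$ryzzr
  sorted[6] = tvuq$ryzzrsvrzv
  sorted[7] = uq$ryzzrsvrzvtv
  sorted[8] = vrzvtvuq$ryzzrs
  sorted[9] = vtvuq$ryzzrsvrz
  sorted[10] = vuq$ryzzrsvrzvt
  sorted[11] = yzzrsvrzvtvuq$r
  sorted[12] = zrsvrzvtvuq$ryz
  sorted[13] = zvtvuq$ryzzrsvr
  sorted[14] = zzrsvrzvtvuq$ry
sorted[10] = vuq$ryzzrsvrzvt

Answer: vuq$ryzzrsvrzvt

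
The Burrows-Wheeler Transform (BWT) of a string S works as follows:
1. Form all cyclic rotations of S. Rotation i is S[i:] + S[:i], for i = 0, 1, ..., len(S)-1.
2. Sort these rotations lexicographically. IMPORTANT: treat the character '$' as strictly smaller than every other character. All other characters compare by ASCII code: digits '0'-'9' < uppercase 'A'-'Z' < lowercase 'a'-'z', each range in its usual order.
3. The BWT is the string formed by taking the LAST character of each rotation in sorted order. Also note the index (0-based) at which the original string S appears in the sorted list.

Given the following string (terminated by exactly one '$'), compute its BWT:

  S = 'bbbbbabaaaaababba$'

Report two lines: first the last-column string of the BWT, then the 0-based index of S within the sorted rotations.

All 18 rotations (rotation i = S[i:]+S[:i]):
  rot[0] = bbbbbabaaaaababba$
  rot[1] = bbbbabaaaaababba$b
  rot[2] = bbbabaaaaababba$bb
  rot[3] = bbabaaaaababba$bbb
  rot[4] = babaaaaababba$bbbb
  rot[5] = abaaaaababba$bbbbb
  rot[6] = baaaaababba$bbbbba
  rot[7] = aaaaababba$bbbbbab
  rot[8] = aaaababba$bbbbbaba
  rot[9] = aaababba$bbbbbabaa
  rot[10] = aababba$bbbbbabaaa
  rot[11] = ababba$bbbbbabaaaa
  rot[12] = babba$bbbbbabaaaaa
  rot[13] = abba$bbbbbabaaaaab
  rot[14] = bba$bbbbbabaaaaaba
  rot[15] = ba$bbbbbabaaaaabab
  rot[16] = a$bbbbbabaaaaababb
  rot[17] = $bbbbbabaaaaababba
Sorted (with $ < everything):
  sorted[0] = $bbbbbabaaaaababba  (last char: 'a')
  sorted[1] = a$bbbbbabaaaaababb  (last char: 'b')
  sorted[2] = aaaaababba$bbbbbab  (last char: 'b')
  sorted[3] = aaaababba$bbbbbaba  (last char: 'a')
  sorted[4] = aaababba$bbbbbabaa  (last char: 'a')
  sorted[5] = aababba$bbbbbabaaa  (last char: 'a')
  sorted[6] = abaaaaababba$bbbbb  (last char: 'b')
  sorted[7] = ababba$bbbbbabaaaa  (last char: 'a')
  sorted[8] = abba$bbbbbabaaaaab  (last char: 'b')
  sorted[9] = ba$bbbbbabaaaaabab  (last char: 'b')
  sorted[10] = baaaaababba$bbbbba  (last char: 'a')
  sorted[11] = babaaaaababba$bbbb  (last char: 'b')
  sorted[12] = babba$bbbbbabaaaaa  (last char: 'a')
  sorted[13] = bba$bbbbbabaaaaaba  (last char: 'a')
  sorted[14] = bbabaaaaababba$bbb  (last char: 'b')
  sorted[15] = bbbabaaaaababba$bb  (last char: 'b')
  sorted[16] = bbbbabaaaaababba$b  (last char: 'b')
  sorted[17] = bbbbbabaaaaababba$  (last char: '$')
Last column: abbaaababbabaabbb$
Original string S is at sorted index 17

Answer: abbaaababbabaabbb$
17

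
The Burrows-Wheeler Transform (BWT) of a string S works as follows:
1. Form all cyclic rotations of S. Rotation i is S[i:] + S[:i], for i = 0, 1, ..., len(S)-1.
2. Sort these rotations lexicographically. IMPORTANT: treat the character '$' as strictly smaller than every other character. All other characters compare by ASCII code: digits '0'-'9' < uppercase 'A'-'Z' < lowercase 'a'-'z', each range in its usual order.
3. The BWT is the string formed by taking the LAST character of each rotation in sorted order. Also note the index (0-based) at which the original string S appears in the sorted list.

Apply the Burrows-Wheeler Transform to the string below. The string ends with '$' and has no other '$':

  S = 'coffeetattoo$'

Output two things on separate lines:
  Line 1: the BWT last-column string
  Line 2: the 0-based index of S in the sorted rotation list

All 13 rotations (rotation i = S[i:]+S[:i]):
  rot[0] = coffeetattoo$
  rot[1] = offeetattoo$c
  rot[2] = ffeetattoo$co
  rot[3] = feetattoo$cof
  rot[4] = eetattoo$coff
  rot[5] = etattoo$coffe
  rot[6] = tattoo$coffee
  rot[7] = attoo$coffeet
  rot[8] = ttoo$coffeeta
  rot[9] = too$coffeetat
  rot[10] = oo$coffeetatt
  rot[11] = o$coffeetatto
  rot[12] = $coffeetattoo
Sorted (with $ < everything):
  sorted[0] = $coffeetattoo  (last char: 'o')
  sorted[1] = attoo$coffeet  (last char: 't')
  sorted[2] = coffeetattoo$  (last char: '$')
  sorted[3] = eetattoo$coff  (last char: 'f')
  sorted[4] = etattoo$coffe  (last char: 'e')
  sorted[5] = feetattoo$cof  (last char: 'f')
  sorted[6] = ffeetattoo$co  (last char: 'o')
  sorted[7] = o$coffeetatto  (last char: 'o')
  sorted[8] = offeetattoo$c  (last char: 'c')
  sorted[9] = oo$coffeetatt  (last char: 't')
  sorted[10] = tattoo$coffee  (last char: 'e')
  sorted[11] = too$coffeetat  (last char: 't')
  sorted[12] = ttoo$coffeeta  (last char: 'a')
Last column: ot$fefoocteta
Original string S is at sorted index 2

Answer: ot$fefoocteta
2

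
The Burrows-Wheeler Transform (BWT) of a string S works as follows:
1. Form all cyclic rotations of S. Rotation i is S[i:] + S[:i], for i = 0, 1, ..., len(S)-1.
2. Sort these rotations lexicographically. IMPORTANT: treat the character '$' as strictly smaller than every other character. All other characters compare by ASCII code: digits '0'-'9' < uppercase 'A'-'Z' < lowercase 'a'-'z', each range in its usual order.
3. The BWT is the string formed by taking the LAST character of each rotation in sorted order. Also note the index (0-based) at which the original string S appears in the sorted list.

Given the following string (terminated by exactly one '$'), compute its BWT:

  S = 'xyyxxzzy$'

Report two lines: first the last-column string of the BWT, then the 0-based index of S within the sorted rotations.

All 9 rotations (rotation i = S[i:]+S[:i]):
  rot[0] = xyyxxzzy$
  rot[1] = yyxxzzy$x
  rot[2] = yxxzzy$xy
  rot[3] = xxzzy$xyy
  rot[4] = xzzy$xyyx
  rot[5] = zzy$xyyxx
  rot[6] = zy$xyyxxz
  rot[7] = y$xyyxxzz
  rot[8] = $xyyxxzzy
Sorted (with $ < everything):
  sorted[0] = $xyyxxzzy  (last char: 'y')
  sorted[1] = xxzzy$xyy  (last char: 'y')
  sorted[2] = xyyxxzzy$  (last char: '$')
  sorted[3] = xzzy$xyyx  (last char: 'x')
  sorted[4] = y$xyyxxzz  (last char: 'z')
  sorted[5] = yxxzzy$xy  (last char: 'y')
  sorted[6] = yyxxzzy$x  (last char: 'x')
  sorted[7] = zy$xyyxxz  (last char: 'z')
  sorted[8] = zzy$xyyxx  (last char: 'x')
Last column: yy$xzyxzx
Original string S is at sorted index 2

Answer: yy$xzyxzx
2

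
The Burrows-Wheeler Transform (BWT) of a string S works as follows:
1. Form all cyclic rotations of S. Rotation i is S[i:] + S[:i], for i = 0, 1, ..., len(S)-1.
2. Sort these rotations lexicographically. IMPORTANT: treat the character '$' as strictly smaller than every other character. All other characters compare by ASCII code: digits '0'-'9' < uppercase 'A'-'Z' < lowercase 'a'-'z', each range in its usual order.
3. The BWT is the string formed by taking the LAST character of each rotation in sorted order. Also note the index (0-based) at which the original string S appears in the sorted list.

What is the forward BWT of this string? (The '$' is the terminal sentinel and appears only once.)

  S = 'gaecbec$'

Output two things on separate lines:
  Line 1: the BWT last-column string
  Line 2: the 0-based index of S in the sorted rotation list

Answer: cgceeba$
7

Derivation:
All 8 rotations (rotation i = S[i:]+S[:i]):
  rot[0] = gaecbec$
  rot[1] = aecbec$g
  rot[2] = ecbec$ga
  rot[3] = cbec$gae
  rot[4] = bec$gaec
  rot[5] = ec$gaecb
  rot[6] = c$gaecbe
  rot[7] = $gaecbec
Sorted (with $ < everything):
  sorted[0] = $gaecbec  (last char: 'c')
  sorted[1] = aecbec$g  (last char: 'g')
  sorted[2] = bec$gaec  (last char: 'c')
  sorted[3] = c$gaecbe  (last char: 'e')
  sorted[4] = cbec$gae  (last char: 'e')
  sorted[5] = ec$gaecb  (last char: 'b')
  sorted[6] = ecbec$ga  (last char: 'a')
  sorted[7] = gaecbec$  (last char: '$')
Last column: cgceeba$
Original string S is at sorted index 7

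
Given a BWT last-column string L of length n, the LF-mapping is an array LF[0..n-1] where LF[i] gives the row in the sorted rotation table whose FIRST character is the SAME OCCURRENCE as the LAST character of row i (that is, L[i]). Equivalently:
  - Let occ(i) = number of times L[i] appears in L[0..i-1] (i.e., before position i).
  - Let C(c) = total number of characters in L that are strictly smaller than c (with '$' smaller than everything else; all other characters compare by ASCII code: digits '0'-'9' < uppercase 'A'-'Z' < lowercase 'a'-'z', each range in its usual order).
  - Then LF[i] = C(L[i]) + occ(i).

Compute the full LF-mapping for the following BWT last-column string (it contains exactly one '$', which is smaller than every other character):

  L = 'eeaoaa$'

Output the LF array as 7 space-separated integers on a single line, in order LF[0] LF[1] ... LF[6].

Answer: 4 5 1 6 2 3 0

Derivation:
Char counts: '$':1, 'a':3, 'e':2, 'o':1
C (first-col start): C('$')=0, C('a')=1, C('e')=4, C('o')=6
L[0]='e': occ=0, LF[0]=C('e')+0=4+0=4
L[1]='e': occ=1, LF[1]=C('e')+1=4+1=5
L[2]='a': occ=0, LF[2]=C('a')+0=1+0=1
L[3]='o': occ=0, LF[3]=C('o')+0=6+0=6
L[4]='a': occ=1, LF[4]=C('a')+1=1+1=2
L[5]='a': occ=2, LF[5]=C('a')+2=1+2=3
L[6]='$': occ=0, LF[6]=C('$')+0=0+0=0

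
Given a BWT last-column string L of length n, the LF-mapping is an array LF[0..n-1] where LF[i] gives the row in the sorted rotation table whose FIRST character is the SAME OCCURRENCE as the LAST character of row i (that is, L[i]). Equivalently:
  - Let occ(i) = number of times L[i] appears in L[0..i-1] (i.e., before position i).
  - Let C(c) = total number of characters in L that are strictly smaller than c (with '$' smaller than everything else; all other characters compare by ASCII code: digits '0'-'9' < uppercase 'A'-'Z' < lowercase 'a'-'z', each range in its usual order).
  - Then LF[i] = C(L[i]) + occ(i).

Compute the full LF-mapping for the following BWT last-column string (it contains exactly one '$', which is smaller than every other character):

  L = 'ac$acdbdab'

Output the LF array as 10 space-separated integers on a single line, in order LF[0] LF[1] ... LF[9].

Char counts: '$':1, 'a':3, 'b':2, 'c':2, 'd':2
C (first-col start): C('$')=0, C('a')=1, C('b')=4, C('c')=6, C('d')=8
L[0]='a': occ=0, LF[0]=C('a')+0=1+0=1
L[1]='c': occ=0, LF[1]=C('c')+0=6+0=6
L[2]='$': occ=0, LF[2]=C('$')+0=0+0=0
L[3]='a': occ=1, LF[3]=C('a')+1=1+1=2
L[4]='c': occ=1, LF[4]=C('c')+1=6+1=7
L[5]='d': occ=0, LF[5]=C('d')+0=8+0=8
L[6]='b': occ=0, LF[6]=C('b')+0=4+0=4
L[7]='d': occ=1, LF[7]=C('d')+1=8+1=9
L[8]='a': occ=2, LF[8]=C('a')+2=1+2=3
L[9]='b': occ=1, LF[9]=C('b')+1=4+1=5

Answer: 1 6 0 2 7 8 4 9 3 5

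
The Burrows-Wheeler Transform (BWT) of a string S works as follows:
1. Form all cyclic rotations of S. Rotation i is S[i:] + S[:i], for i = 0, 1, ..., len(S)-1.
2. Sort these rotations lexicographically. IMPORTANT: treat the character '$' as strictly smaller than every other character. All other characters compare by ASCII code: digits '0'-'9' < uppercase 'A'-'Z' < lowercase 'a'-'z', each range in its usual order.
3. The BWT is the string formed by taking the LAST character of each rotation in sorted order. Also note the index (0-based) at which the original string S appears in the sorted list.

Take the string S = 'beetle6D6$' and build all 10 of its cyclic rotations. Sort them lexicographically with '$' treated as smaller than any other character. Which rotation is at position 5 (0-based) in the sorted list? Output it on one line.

All 10 rotations (rotation i = S[i:]+S[:i]):
  rot[0] = beetle6D6$
  rot[1] = eetle6D6$b
  rot[2] = etle6D6$be
  rot[3] = tle6D6$bee
  rot[4] = le6D6$beet
  rot[5] = e6D6$beetl
  rot[6] = 6D6$beetle
  rot[7] = D6$beetle6
  rot[8] = 6$beetle6D
  rot[9] = $beetle6D6
Sorted (with $ < everything):
  sorted[0] = $beetle6D6
  sorted[1] = 6$beetle6D
  sorted[2] = 6D6$beetle
  sorted[3] = D6$beetle6
  sorted[4] = beetle6D6$
  sorted[5] = e6D6$beetl
  sorted[6] = eetle6D6$b
  sorted[7] = etle6D6$be
  sorted[8] = le6D6$beet
  sorted[9] = tle6D6$bee
sorted[5] = e6D6$beetl

Answer: e6D6$beetl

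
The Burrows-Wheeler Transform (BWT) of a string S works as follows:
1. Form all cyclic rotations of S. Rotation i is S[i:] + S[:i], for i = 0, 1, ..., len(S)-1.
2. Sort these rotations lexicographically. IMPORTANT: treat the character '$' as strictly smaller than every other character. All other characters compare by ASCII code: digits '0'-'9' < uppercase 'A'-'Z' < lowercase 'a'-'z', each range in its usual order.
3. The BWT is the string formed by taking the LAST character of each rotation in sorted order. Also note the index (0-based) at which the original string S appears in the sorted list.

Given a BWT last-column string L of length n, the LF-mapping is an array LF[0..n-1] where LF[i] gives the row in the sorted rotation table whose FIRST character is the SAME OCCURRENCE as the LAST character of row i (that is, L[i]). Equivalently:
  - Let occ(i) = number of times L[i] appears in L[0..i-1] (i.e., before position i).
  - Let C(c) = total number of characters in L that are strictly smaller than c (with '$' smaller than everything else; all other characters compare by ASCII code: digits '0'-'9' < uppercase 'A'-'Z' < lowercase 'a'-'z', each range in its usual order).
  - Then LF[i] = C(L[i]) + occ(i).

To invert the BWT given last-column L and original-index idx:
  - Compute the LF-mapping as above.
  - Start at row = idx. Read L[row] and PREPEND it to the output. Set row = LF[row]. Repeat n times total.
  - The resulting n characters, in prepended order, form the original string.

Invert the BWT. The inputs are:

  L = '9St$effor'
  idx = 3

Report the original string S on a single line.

Answer: effortS9$

Derivation:
LF mapping: 1 2 8 0 3 4 5 6 7
Walk LF starting at row 3, prepending L[row]:
  step 1: row=3, L[3]='$', prepend. Next row=LF[3]=0
  step 2: row=0, L[0]='9', prepend. Next row=LF[0]=1
  step 3: row=1, L[1]='S', prepend. Next row=LF[1]=2
  step 4: row=2, L[2]='t', prepend. Next row=LF[2]=8
  step 5: row=8, L[8]='r', prepend. Next row=LF[8]=7
  step 6: row=7, L[7]='o', prepend. Next row=LF[7]=6
  step 7: row=6, L[6]='f', prepend. Next row=LF[6]=5
  step 8: row=5, L[5]='f', prepend. Next row=LF[5]=4
  step 9: row=4, L[4]='e', prepend. Next row=LF[4]=3
Reversed output: effortS9$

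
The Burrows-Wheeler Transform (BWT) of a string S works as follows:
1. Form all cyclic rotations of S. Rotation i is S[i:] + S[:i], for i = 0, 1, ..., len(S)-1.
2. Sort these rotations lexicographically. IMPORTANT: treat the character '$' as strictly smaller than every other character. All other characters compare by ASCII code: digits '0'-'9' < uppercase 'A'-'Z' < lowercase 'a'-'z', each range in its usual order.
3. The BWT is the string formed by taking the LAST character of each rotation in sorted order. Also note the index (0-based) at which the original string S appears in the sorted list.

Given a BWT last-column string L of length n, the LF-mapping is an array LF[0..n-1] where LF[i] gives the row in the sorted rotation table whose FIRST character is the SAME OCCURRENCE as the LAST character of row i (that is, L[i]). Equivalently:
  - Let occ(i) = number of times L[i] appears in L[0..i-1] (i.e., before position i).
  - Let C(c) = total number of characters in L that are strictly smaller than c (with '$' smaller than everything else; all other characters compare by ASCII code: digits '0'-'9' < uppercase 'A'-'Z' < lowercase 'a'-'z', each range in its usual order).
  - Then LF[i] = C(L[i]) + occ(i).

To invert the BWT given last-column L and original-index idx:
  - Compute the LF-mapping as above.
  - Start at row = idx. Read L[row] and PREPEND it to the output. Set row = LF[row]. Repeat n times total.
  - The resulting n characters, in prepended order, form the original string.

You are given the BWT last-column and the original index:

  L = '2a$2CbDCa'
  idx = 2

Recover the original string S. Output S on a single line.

Answer: 2CCabDa2$

Derivation:
LF mapping: 1 6 0 2 3 8 5 4 7
Walk LF starting at row 2, prepending L[row]:
  step 1: row=2, L[2]='$', prepend. Next row=LF[2]=0
  step 2: row=0, L[0]='2', prepend. Next row=LF[0]=1
  step 3: row=1, L[1]='a', prepend. Next row=LF[1]=6
  step 4: row=6, L[6]='D', prepend. Next row=LF[6]=5
  step 5: row=5, L[5]='b', prepend. Next row=LF[5]=8
  step 6: row=8, L[8]='a', prepend. Next row=LF[8]=7
  step 7: row=7, L[7]='C', prepend. Next row=LF[7]=4
  step 8: row=4, L[4]='C', prepend. Next row=LF[4]=3
  step 9: row=3, L[3]='2', prepend. Next row=LF[3]=2
Reversed output: 2CCabDa2$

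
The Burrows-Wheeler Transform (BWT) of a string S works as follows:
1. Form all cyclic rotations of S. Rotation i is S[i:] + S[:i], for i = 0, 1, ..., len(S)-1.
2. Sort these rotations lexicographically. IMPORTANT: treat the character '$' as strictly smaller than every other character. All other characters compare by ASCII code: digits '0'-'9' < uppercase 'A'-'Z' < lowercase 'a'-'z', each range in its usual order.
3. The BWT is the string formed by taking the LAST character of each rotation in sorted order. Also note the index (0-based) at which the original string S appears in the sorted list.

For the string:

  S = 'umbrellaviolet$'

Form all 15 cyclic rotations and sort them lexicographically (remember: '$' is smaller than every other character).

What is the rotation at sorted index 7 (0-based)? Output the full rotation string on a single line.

All 15 rotations (rotation i = S[i:]+S[:i]):
  rot[0] = umbrellaviolet$
  rot[1] = mbrellaviolet$u
  rot[2] = brellaviolet$um
  rot[3] = rellaviolet$umb
  rot[4] = ellaviolet$umbr
  rot[5] = llaviolet$umbre
  rot[6] = laviolet$umbrel
  rot[7] = aviolet$umbrell
  rot[8] = violet$umbrella
  rot[9] = iolet$umbrellav
  rot[10] = olet$umbrellavi
  rot[11] = let$umbrellavio
  rot[12] = et$umbrellaviol
  rot[13] = t$umbrellaviole
  rot[14] = $umbrellaviolet
Sorted (with $ < everything):
  sorted[0] = $umbrellaviolet
  sorted[1] = aviolet$umbrell
  sorted[2] = brellaviolet$um
  sorted[3] = ellaviolet$umbr
  sorted[4] = et$umbrellaviol
  sorted[5] = iolet$umbrellav
  sorted[6] = laviolet$umbrel
  sorted[7] = let$umbrellavio
  sorted[8] = llaviolet$umbre
  sorted[9] = mbrellaviolet$u
  sorted[10] = olet$umbrellavi
  sorted[11] = rellaviolet$umb
  sorted[12] = t$umbrellaviole
  sorted[13] = umbrellaviolet$
  sorted[14] = violet$umbrella
sorted[7] = let$umbrellavio

Answer: let$umbrellavio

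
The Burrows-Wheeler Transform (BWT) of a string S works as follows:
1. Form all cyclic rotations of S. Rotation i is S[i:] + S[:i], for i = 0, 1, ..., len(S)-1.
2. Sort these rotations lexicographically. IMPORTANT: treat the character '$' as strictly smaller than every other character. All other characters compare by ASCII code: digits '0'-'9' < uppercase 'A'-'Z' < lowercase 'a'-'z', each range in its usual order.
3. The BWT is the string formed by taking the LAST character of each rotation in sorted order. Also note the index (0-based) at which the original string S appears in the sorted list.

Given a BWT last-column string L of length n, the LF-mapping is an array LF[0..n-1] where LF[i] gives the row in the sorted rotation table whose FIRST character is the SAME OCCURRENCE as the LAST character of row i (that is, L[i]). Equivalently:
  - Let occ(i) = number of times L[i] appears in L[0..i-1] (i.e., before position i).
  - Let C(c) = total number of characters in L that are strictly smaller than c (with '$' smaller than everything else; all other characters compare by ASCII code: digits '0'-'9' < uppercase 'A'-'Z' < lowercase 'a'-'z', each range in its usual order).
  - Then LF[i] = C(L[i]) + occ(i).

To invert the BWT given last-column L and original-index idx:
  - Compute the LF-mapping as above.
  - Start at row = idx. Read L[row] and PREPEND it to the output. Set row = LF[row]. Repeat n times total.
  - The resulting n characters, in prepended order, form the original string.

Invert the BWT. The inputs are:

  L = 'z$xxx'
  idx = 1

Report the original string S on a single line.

Answer: xxxz$

Derivation:
LF mapping: 4 0 1 2 3
Walk LF starting at row 1, prepending L[row]:
  step 1: row=1, L[1]='$', prepend. Next row=LF[1]=0
  step 2: row=0, L[0]='z', prepend. Next row=LF[0]=4
  step 3: row=4, L[4]='x', prepend. Next row=LF[4]=3
  step 4: row=3, L[3]='x', prepend. Next row=LF[3]=2
  step 5: row=2, L[2]='x', prepend. Next row=LF[2]=1
Reversed output: xxxz$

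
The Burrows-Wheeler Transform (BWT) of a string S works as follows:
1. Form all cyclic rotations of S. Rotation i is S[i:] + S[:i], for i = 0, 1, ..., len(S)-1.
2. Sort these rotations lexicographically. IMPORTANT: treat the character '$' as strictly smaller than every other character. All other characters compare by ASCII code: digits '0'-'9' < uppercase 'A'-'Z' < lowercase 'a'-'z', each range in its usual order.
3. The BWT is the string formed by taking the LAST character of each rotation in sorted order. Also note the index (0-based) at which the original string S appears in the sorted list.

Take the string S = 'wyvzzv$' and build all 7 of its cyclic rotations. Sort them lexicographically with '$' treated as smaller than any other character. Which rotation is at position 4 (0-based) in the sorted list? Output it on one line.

Answer: yvzzv$w

Derivation:
All 7 rotations (rotation i = S[i:]+S[:i]):
  rot[0] = wyvzzv$
  rot[1] = yvzzv$w
  rot[2] = vzzv$wy
  rot[3] = zzv$wyv
  rot[4] = zv$wyvz
  rot[5] = v$wyvzz
  rot[6] = $wyvzzv
Sorted (with $ < everything):
  sorted[0] = $wyvzzv
  sorted[1] = v$wyvzz
  sorted[2] = vzzv$wy
  sorted[3] = wyvzzv$
  sorted[4] = yvzzv$w
  sorted[5] = zv$wyvz
  sorted[6] = zzv$wyv
sorted[4] = yvzzv$w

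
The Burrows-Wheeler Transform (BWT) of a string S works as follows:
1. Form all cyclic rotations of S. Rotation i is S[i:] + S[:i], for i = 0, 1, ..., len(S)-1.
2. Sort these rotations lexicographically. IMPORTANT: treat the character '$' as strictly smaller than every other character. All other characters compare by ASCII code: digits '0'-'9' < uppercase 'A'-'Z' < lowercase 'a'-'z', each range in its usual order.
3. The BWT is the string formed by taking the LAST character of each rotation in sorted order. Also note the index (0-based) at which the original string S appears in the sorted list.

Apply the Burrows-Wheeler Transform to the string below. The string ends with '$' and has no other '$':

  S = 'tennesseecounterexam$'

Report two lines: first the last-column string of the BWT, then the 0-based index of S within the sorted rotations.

All 21 rotations (rotation i = S[i:]+S[:i]):
  rot[0] = tennesseecounterexam$
  rot[1] = ennesseecounterexam$t
  rot[2] = nnesseecounterexam$te
  rot[3] = nesseecounterexam$ten
  rot[4] = esseecounterexam$tenn
  rot[5] = sseecounterexam$tenne
  rot[6] = seecounterexam$tennes
  rot[7] = eecounterexam$tenness
  rot[8] = ecounterexam$tennesse
  rot[9] = counterexam$tennessee
  rot[10] = ounterexam$tennesseec
  rot[11] = unterexam$tennesseeco
  rot[12] = nterexam$tennesseecou
  rot[13] = terexam$tennesseecoun
  rot[14] = erexam$tennesseecount
  rot[15] = rexam$tennesseecounte
  rot[16] = exam$tennesseecounter
  rot[17] = xam$tennesseecountere
  rot[18] = am$tennesseecounterex
  rot[19] = m$tennesseecounterexa
  rot[20] = $tennesseecounterexam
Sorted (with $ < everything):
  sorted[0] = $tennesseecounterexam  (last char: 'm')
  sorted[1] = am$tennesseecounterex  (last char: 'x')
  sorted[2] = counterexam$tennessee  (last char: 'e')
  sorted[3] = ecounterexam$tennesse  (last char: 'e')
  sorted[4] = eecounterexam$tenness  (last char: 's')
  sorted[5] = ennesseecounterexam$t  (last char: 't')
  sorted[6] = erexam$tennesseecount  (last char: 't')
  sorted[7] = esseecounterexam$tenn  (last char: 'n')
  sorted[8] = exam$tennesseecounter  (last char: 'r')
  sorted[9] = m$tennesseecounterexa  (last char: 'a')
  sorted[10] = nesseecounterexam$ten  (last char: 'n')
  sorted[11] = nnesseecounterexam$te  (last char: 'e')
  sorted[12] = nterexam$tennesseecou  (last char: 'u')
  sorted[13] = ounterexam$tennesseec  (last char: 'c')
  sorted[14] = rexam$tennesseecounte  (last char: 'e')
  sorted[15] = seecounterexam$tennes  (last char: 's')
  sorted[16] = sseecounterexam$tenne  (last char: 'e')
  sorted[17] = tennesseecounterexam$  (last char: '$')
  sorted[18] = terexam$tennesseecoun  (last char: 'n')
  sorted[19] = unterexam$tennesseeco  (last char: 'o')
  sorted[20] = xam$tennesseecountere  (last char: 'e')
Last column: mxeesttnraneucese$noe
Original string S is at sorted index 17

Answer: mxeesttnraneucese$noe
17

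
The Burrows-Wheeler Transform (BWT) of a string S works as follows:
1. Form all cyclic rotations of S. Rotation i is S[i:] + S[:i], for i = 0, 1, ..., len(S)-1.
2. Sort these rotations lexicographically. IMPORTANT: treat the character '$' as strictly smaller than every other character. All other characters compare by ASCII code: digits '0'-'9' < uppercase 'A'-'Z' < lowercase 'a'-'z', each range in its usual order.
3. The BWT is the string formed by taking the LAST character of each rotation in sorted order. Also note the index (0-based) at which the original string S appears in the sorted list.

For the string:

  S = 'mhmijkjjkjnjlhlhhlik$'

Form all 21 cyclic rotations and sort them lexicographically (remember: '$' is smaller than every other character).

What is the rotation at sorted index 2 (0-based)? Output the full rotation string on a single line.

Answer: hlhhlik$mhmijkjjkjnjl

Derivation:
All 21 rotations (rotation i = S[i:]+S[:i]):
  rot[0] = mhmijkjjkjnjlhlhhlik$
  rot[1] = hmijkjjkjnjlhlhhlik$m
  rot[2] = mijkjjkjnjlhlhhlik$mh
  rot[3] = ijkjjkjnjlhlhhlik$mhm
  rot[4] = jkjjkjnjlhlhhlik$mhmi
  rot[5] = kjjkjnjlhlhhlik$mhmij
  rot[6] = jjkjnjlhlhhlik$mhmijk
  rot[7] = jkjnjlhlhhlik$mhmijkj
  rot[8] = kjnjlhlhhlik$mhmijkjj
  rot[9] = jnjlhlhhlik$mhmijkjjk
  rot[10] = njlhlhhlik$mhmijkjjkj
  rot[11] = jlhlhhlik$mhmijkjjkjn
  rot[12] = lhlhhlik$mhmijkjjkjnj
  rot[13] = hlhhlik$mhmijkjjkjnjl
  rot[14] = lhhlik$mhmijkjjkjnjlh
  rot[15] = hhlik$mhmijkjjkjnjlhl
  rot[16] = hlik$mhmijkjjkjnjlhlh
  rot[17] = lik$mhmijkjjkjnjlhlhh
  rot[18] = ik$mhmijkjjkjnjlhlhhl
  rot[19] = k$mhmijkjjkjnjlhlhhli
  rot[20] = $mhmijkjjkjnjlhlhhlik
Sorted (with $ < everything):
  sorted[0] = $mhmijkjjkjnjlhlhhlik
  sorted[1] = hhlik$mhmijkjjkjnjlhl
  sorted[2] = hlhhlik$mhmijkjjkjnjl
  sorted[3] = hlik$mhmijkjjkjnjlhlh
  sorted[4] = hmijkjjkjnjlhlhhlik$m
  sorted[5] = ijkjjkjnjlhlhhlik$mhm
  sorted[6] = ik$mhmijkjjkjnjlhlhhl
  sorted[7] = jjkjnjlhlhhlik$mhmijk
  sorted[8] = jkjjkjnjlhlhhlik$mhmi
  sorted[9] = jkjnjlhlhhlik$mhmijkj
  sorted[10] = jlhlhhlik$mhmijkjjkjn
  sorted[11] = jnjlhlhhlik$mhmijkjjk
  sorted[12] = k$mhmijkjjkjnjlhlhhli
  sorted[13] = kjjkjnjlhlhhlik$mhmij
  sorted[14] = kjnjlhlhhlik$mhmijkjj
  sorted[15] = lhhlik$mhmijkjjkjnjlh
  sorted[16] = lhlhhlik$mhmijkjjkjnj
  sorted[17] = lik$mhmijkjjkjnjlhlhh
  sorted[18] = mhmijkjjkjnjlhlhhlik$
  sorted[19] = mijkjjkjnjlhlhhlik$mh
  sorted[20] = njlhlhhlik$mhmijkjjkj
sorted[2] = hlhhlik$mhmijkjjkjnjl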